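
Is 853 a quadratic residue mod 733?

Reduce the numerator: 853 ≡ 120 (mod 733), so (853/733) = (120/733).
Factor out 2: 120 = 2^3·15. Since 733 ≡ 5 (mod 8), (2/733) = -1, and (2/733)^3 = -1. Now have -(15/733).
733 ≡ 1 (mod 4), so quadratic reciprocity gives (15/733) = (733/15). Reduce: 733 ≡ 13 (mod 15). Now have -(13/15).
13 ≡ 1 (mod 4), so quadratic reciprocity gives (13/15) = (15/13). Reduce: 15 ≡ 2 (mod 13). Now have -(2/13).
Factor out 2: 2 = 2. Since 13 ≡ 5 (mod 8), (2/13) = -1. Now have (1/13).
(1/13) = 1. Collecting the sign factors: 1.
(853/733) = 1, and 733 is prime, so 853 is a quadratic residue mod 733.

yes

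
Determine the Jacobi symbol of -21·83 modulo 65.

-1

By multiplicativity, (-21·83/65) = (-21/65)·(83/65).
First factor (-21/65):
(-21/65)
  = (44/65)    [-21 ≡ 44 mod 65]
  = (11/65)    [65 ≡ 1 mod 8 ⇒ (2/65)^2 = +1]
  = (65/11)    [QR: 65 ≡ 1 mod 4, sign kept]
  = (10/11)    [65 ≡ 10 mod 11]
  = -(5/11)    [11 ≡ 3 mod 8 ⇒ (2/11) = -1]
  = -(11/5)    [QR: 5 ≡ 1 mod 4, sign kept]
  = -(1/5)    [11 ≡ 1 mod 5]
  = -1    [(1/5) = 1]
Second factor (83/65):
(83/65)
  = (18/65)    [83 ≡ 18 mod 65]
  = (9/65)    [65 ≡ 1 mod 8 ⇒ (2/65) = +1]
  = (65/9)    [QR: 9 ≡ 1 mod 4, sign kept]
  = (2/9)    [65 ≡ 2 mod 9]
  = (1/9)    [9 ≡ 1 mod 8 ⇒ (2/9) = +1]
  = 1    [(1/9) = 1]
Product: (-1)·(1) = -1.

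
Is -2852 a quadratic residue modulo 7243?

yes

(-2852/7243)
  = (4391/7243)    [-2852 ≡ 4391 mod 7243]
  = -(7243/4391)    [QR: both ≡ 3 mod 4, sign flips]
  = -(2852/4391)    [7243 ≡ 2852 mod 4391]
  = -(713/4391)    [4391 ≡ 7 mod 8 ⇒ (2/4391)^2 = +1]
  = -(4391/713)    [QR: 713 ≡ 1 mod 4, sign kept]
  = -(113/713)    [4391 ≡ 113 mod 713]
  = -(713/113)    [QR: 113 ≡ 1 mod 4, sign kept]
  = -(35/113)    [713 ≡ 35 mod 113]
  = -(113/35)    [QR: 113 ≡ 1 mod 4, sign kept]
  = -(8/35)    [113 ≡ 8 mod 35]
  = (1/35)    [35 ≡ 3 mod 8 ⇒ (2/35)^3 = -1]
  = 1    [(1/35) = 1]
(-2852/7243) = 1, and 7243 is prime, so -2852 is a quadratic residue mod 7243.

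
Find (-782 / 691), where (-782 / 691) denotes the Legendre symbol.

Reduce the numerator: -782 ≡ 600 (mod 691), so (-782 / 691) = (600 / 691).
Factor out 2: 600 = 2^3·75. Since 691 ≡ 3 (mod 8), (2 / 691) = -1, and (2 / 691)^3 = -1. Now have -(75 / 691).
Both 75 ≡ 3 and 691 ≡ 3 (mod 4), so reciprocity gives (75 / 691) = -(691 / 75). Reduce: 691 ≡ 16 (mod 75). Now have (16 / 75).
Factor out 2: 16 = 2^4. Since 75 ≡ 3 (mod 8), (2 / 75) = -1, and (2 / 75)^4 = +1. Now have (1 / 75).
(1 / 75) = 1. Collecting the sign factors: 1.

1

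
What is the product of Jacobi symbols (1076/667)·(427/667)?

By multiplicativity, (1076·427/667) = (1076/667)·(427/667).
First factor (1076/667):
(1076/667)
  = (409/667)    [1076 ≡ 409 mod 667]
  = (667/409)    [QR: 409 ≡ 1 mod 4, sign kept]
  = (258/409)    [667 ≡ 258 mod 409]
  = (129/409)    [409 ≡ 1 mod 8 ⇒ (2/409) = +1]
  = (409/129)    [QR: 129 ≡ 1 mod 4, sign kept]
  = (22/129)    [409 ≡ 22 mod 129]
  = (11/129)    [129 ≡ 1 mod 8 ⇒ (2/129) = +1]
  = (129/11)    [QR: 129 ≡ 1 mod 4, sign kept]
  = (8/11)    [129 ≡ 8 mod 11]
  = -(1/11)    [11 ≡ 3 mod 8 ⇒ (2/11)^3 = -1]
  = -1    [(1/11) = 1]
Second factor (427/667):
(427/667)
  = -(667/427)    [QR: both ≡ 3 mod 4, sign flips]
  = -(240/427)    [667 ≡ 240 mod 427]
  = -(15/427)    [427 ≡ 3 mod 8 ⇒ (2/427)^4 = +1]
  = (427/15)    [QR: both ≡ 3 mod 4, sign flips]
  = (7/15)    [427 ≡ 7 mod 15]
  = -(15/7)    [QR: both ≡ 3 mod 4, sign flips]
  = -(1/7)    [15 ≡ 1 mod 7]
  = -1    [(1/7) = 1]
Product: (-1)·(-1) = 1.

1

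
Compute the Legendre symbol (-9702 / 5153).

Reduce the numerator: -9702 ≡ 604 (mod 5153), so (-9702 / 5153) = (604 / 5153).
Factor out 2: 604 = 2^2·151. Since 5153 ≡ 1 (mod 8), (2 / 5153) = +1, and (2 / 5153)^2 = +1. Now have (151 / 5153).
5153 ≡ 1 (mod 4), so quadratic reciprocity gives (151 / 5153) = (5153 / 151). Reduce: 5153 ≡ 19 (mod 151). Now have (19 / 151).
Both 19 ≡ 3 and 151 ≡ 3 (mod 4), so reciprocity gives (19 / 151) = -(151 / 19). Reduce: 151 ≡ 18 (mod 19). Now have -(18 / 19).
Factor out 2: 18 = 2·9. Since 19 ≡ 3 (mod 8), (2 / 19) = -1. Now have (9 / 19).
9 ≡ 1 (mod 4), so quadratic reciprocity gives (9 / 19) = (19 / 9). Reduce: 19 ≡ 1 (mod 9). Now have (1 / 9).
(1 / 9) = 1. Collecting the sign factors: 1.

1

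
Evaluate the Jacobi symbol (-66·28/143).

0

By multiplicativity, (-66·28/143) = (-66/143)·(28/143).
First factor (-66/143):
Pull out -1: (-66/143) = (-1/143)·(66/143). Since 143 ≡ 3 (mod 4), (-1/143) = -1. Now have -(66/143).
Factor out 2: 66 = 2·33. Since 143 ≡ 7 (mod 8), (2/143) = +1. Now have -(33/143).
33 ≡ 1 (mod 4), so quadratic reciprocity gives (33/143) = (143/33). Reduce: 143 ≡ 11 (mod 33). Now have -(11/33).
33 ≡ 1 (mod 4), so quadratic reciprocity gives (11/33) = (33/11). Reduce: 33 ≡ 0 (mod 11). Now have -(0/11).
The numerator is now 0 with denominator 11 > 1: the symbol is 0.
Second factor (28/143):
Factor out 2: 28 = 2^2·7. Since 143 ≡ 7 (mod 8), (2/143) = +1, and (2/143)^2 = +1. Now have (7/143).
Both 7 ≡ 3 and 143 ≡ 3 (mod 4), so reciprocity gives (7/143) = -(143/7). Reduce: 143 ≡ 3 (mod 7). Now have -(3/7).
Both 3 ≡ 3 and 7 ≡ 3 (mod 4), so reciprocity gives (3/7) = -(7/3). Reduce: 7 ≡ 1 (mod 3). Now have (1/3).
(1/3) = 1. Collecting the sign factors: 1.
Product: (0)·(1) = 0.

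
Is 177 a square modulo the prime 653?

(177|653)
  = (653|177)    [QR: 177 ≡ 1 mod 4, sign kept]
  = (122|177)    [653 ≡ 122 mod 177]
  = (61|177)    [177 ≡ 1 mod 8 ⇒ (2|177) = +1]
  = (177|61)    [QR: 61 ≡ 1 mod 4, sign kept]
  = (55|61)    [177 ≡ 55 mod 61]
  = (61|55)    [QR: 61 ≡ 1 mod 4, sign kept]
  = (6|55)    [61 ≡ 6 mod 55]
  = (3|55)    [55 ≡ 7 mod 8 ⇒ (2|55) = +1]
  = -(55|3)    [QR: both ≡ 3 mod 4, sign flips]
  = -(1|3)    [55 ≡ 1 mod 3]
  = -1    [(1|3) = 1]
The Legendre symbol is -1, so x^2 ≡ 177 (mod 653) has no solution.

no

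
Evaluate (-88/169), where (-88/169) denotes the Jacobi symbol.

1

Reduce the numerator: -88 ≡ 81 (mod 169), so (-88/169) = (81/169).
81 ≡ 1 (mod 4), so quadratic reciprocity gives (81/169) = (169/81). Reduce: 169 ≡ 7 (mod 81). Now have (7/81).
81 ≡ 1 (mod 4), so quadratic reciprocity gives (7/81) = (81/7). Reduce: 81 ≡ 4 (mod 7). Now have (4/7).
Factor out 2: 4 = 2^2. Since 7 ≡ 7 (mod 8), (2/7) = +1, and (2/7)^2 = +1. Now have (1/7).
(1/7) = 1. Collecting the sign factors: 1.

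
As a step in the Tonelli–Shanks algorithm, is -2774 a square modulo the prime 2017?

no

(-2774|2017)
  = (2774|2017)    [2017 ≡ 1 mod 4 ⇒ (-1|2017) = +1]
  = (757|2017)    [2774 ≡ 757 mod 2017]
  = (2017|757)    [QR: 757 ≡ 1 mod 4, sign kept]
  = (503|757)    [2017 ≡ 503 mod 757]
  = (757|503)    [QR: 757 ≡ 1 mod 4, sign kept]
  = (254|503)    [757 ≡ 254 mod 503]
  = (127|503)    [503 ≡ 7 mod 8 ⇒ (2|503) = +1]
  = -(503|127)    [QR: both ≡ 3 mod 4, sign flips]
  = -(122|127)    [503 ≡ 122 mod 127]
  = -(61|127)    [127 ≡ 7 mod 8 ⇒ (2|127) = +1]
  = -(127|61)    [QR: 61 ≡ 1 mod 4, sign kept]
  = -(5|61)    [127 ≡ 5 mod 61]
  = -(61|5)    [QR: 5 ≡ 1 mod 4, sign kept]
  = -(1|5)    [61 ≡ 1 mod 5]
  = -1    [(1|5) = 1]
(-2774|2017) = -1, and 2017 is prime, so -2774 is not a quadratic residue mod 2017.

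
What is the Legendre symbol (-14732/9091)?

(-14732/9091)
  = (3450/9091)    [-14732 ≡ 3450 mod 9091]
  = -(1725/9091)    [9091 ≡ 3 mod 8 ⇒ (2/9091) = -1]
  = -(9091/1725)    [QR: 1725 ≡ 1 mod 4, sign kept]
  = -(466/1725)    [9091 ≡ 466 mod 1725]
  = (233/1725)    [1725 ≡ 5 mod 8 ⇒ (2/1725) = -1]
  = (1725/233)    [QR: 233 ≡ 1 mod 4, sign kept]
  = (94/233)    [1725 ≡ 94 mod 233]
  = (47/233)    [233 ≡ 1 mod 8 ⇒ (2/233) = +1]
  = (233/47)    [QR: 233 ≡ 1 mod 4, sign kept]
  = (45/47)    [233 ≡ 45 mod 47]
  = (47/45)    [QR: 45 ≡ 1 mod 4, sign kept]
  = (2/45)    [47 ≡ 2 mod 45]
  = -(1/45)    [45 ≡ 5 mod 8 ⇒ (2/45) = -1]
  = -1    [(1/45) = 1]

-1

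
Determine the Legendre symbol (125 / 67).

-1

(125 / 67)
  = (58 / 67)    [125 ≡ 58 mod 67]
  = -(29 / 67)    [67 ≡ 3 mod 8 ⇒ (2 / 67) = -1]
  = -(67 / 29)    [QR: 29 ≡ 1 mod 4, sign kept]
  = -(9 / 29)    [67 ≡ 9 mod 29]
  = -(29 / 9)    [QR: 9 ≡ 1 mod 4, sign kept]
  = -(2 / 9)    [29 ≡ 2 mod 9]
  = -(1 / 9)    [9 ≡ 1 mod 8 ⇒ (2 / 9) = +1]
  = -1    [(1 / 9) = 1]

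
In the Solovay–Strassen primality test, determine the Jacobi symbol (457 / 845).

457 ≡ 1 (mod 4), so quadratic reciprocity gives (457 / 845) = (845 / 457). Reduce: 845 ≡ 388 (mod 457). Now have (388 / 457).
Factor out 2: 388 = 2^2·97. Since 457 ≡ 1 (mod 8), (2 / 457) = +1, and (2 / 457)^2 = +1. Now have (97 / 457).
97 ≡ 1 (mod 4), so quadratic reciprocity gives (97 / 457) = (457 / 97). Reduce: 457 ≡ 69 (mod 97). Now have (69 / 97).
69 ≡ 1 (mod 4), so quadratic reciprocity gives (69 / 97) = (97 / 69). Reduce: 97 ≡ 28 (mod 69). Now have (28 / 69).
Factor out 2: 28 = 2^2·7. Since 69 ≡ 5 (mod 8), (2 / 69) = -1, and (2 / 69)^2 = +1. Now have (7 / 69).
69 ≡ 1 (mod 4), so quadratic reciprocity gives (7 / 69) = (69 / 7). Reduce: 69 ≡ 6 (mod 7). Now have (6 / 7).
Factor out 2: 6 = 2·3. Since 7 ≡ 7 (mod 8), (2 / 7) = +1. Now have (3 / 7).
Both 3 ≡ 3 and 7 ≡ 3 (mod 4), so reciprocity gives (3 / 7) = -(7 / 3). Reduce: 7 ≡ 1 (mod 3). Now have -(1 / 3).
(1 / 3) = 1. Collecting the sign factors: -1.

-1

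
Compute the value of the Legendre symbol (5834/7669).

Factor out 2: 5834 = 2·2917. Since 7669 ≡ 5 (mod 8), (2/7669) = -1. Now have -(2917/7669).
2917 ≡ 1 (mod 4), so quadratic reciprocity gives (2917/7669) = (7669/2917). Reduce: 7669 ≡ 1835 (mod 2917). Now have -(1835/2917).
2917 ≡ 1 (mod 4), so quadratic reciprocity gives (1835/2917) = (2917/1835). Reduce: 2917 ≡ 1082 (mod 1835). Now have -(1082/1835).
Factor out 2: 1082 = 2·541. Since 1835 ≡ 3 (mod 8), (2/1835) = -1. Now have (541/1835).
541 ≡ 1 (mod 4), so quadratic reciprocity gives (541/1835) = (1835/541). Reduce: 1835 ≡ 212 (mod 541). Now have (212/541).
Factor out 2: 212 = 2^2·53. Since 541 ≡ 5 (mod 8), (2/541) = -1, and (2/541)^2 = +1. Now have (53/541).
53 ≡ 1 (mod 4), so quadratic reciprocity gives (53/541) = (541/53). Reduce: 541 ≡ 11 (mod 53). Now have (11/53).
53 ≡ 1 (mod 4), so quadratic reciprocity gives (11/53) = (53/11). Reduce: 53 ≡ 9 (mod 11). Now have (9/11).
9 ≡ 1 (mod 4), so quadratic reciprocity gives (9/11) = (11/9). Reduce: 11 ≡ 2 (mod 9). Now have (2/9).
Factor out 2: 2 = 2. Since 9 ≡ 1 (mod 8), (2/9) = +1. Now have (1/9).
(1/9) = 1. Collecting the sign factors: 1.

1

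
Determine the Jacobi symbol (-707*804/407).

-1

By multiplicativity, (-707·804/407) = (-707/407)·(804/407).
First factor (-707/407):
(-707/407)
  = (107/407)    [-707 ≡ 107 mod 407]
  = -(407/107)    [QR: both ≡ 3 mod 4, sign flips]
  = -(86/107)    [407 ≡ 86 mod 107]
  = (43/107)    [107 ≡ 3 mod 8 ⇒ (2/107) = -1]
  = -(107/43)    [QR: both ≡ 3 mod 4, sign flips]
  = -(21/43)    [107 ≡ 21 mod 43]
  = -(43/21)    [QR: 21 ≡ 1 mod 4, sign kept]
  = -(1/21)    [43 ≡ 1 mod 21]
  = -1    [(1/21) = 1]
Second factor (804/407):
(804/407)
  = (397/407)    [804 ≡ 397 mod 407]
  = (407/397)    [QR: 397 ≡ 1 mod 4, sign kept]
  = (10/397)    [407 ≡ 10 mod 397]
  = -(5/397)    [397 ≡ 5 mod 8 ⇒ (2/397) = -1]
  = -(397/5)    [QR: 5 ≡ 1 mod 4, sign kept]
  = -(2/5)    [397 ≡ 2 mod 5]
  = (1/5)    [5 ≡ 5 mod 8 ⇒ (2/5) = -1]
  = 1    [(1/5) = 1]
Product: (-1)·(1) = -1.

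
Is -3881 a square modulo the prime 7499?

Reduce the numerator: -3881 ≡ 3618 (mod 7499), so (-3881/7499) = (3618/7499).
Factor out 2: 3618 = 2·1809. Since 7499 ≡ 3 (mod 8), (2/7499) = -1. Now have -(1809/7499).
1809 ≡ 1 (mod 4), so quadratic reciprocity gives (1809/7499) = (7499/1809). Reduce: 7499 ≡ 263 (mod 1809). Now have -(263/1809).
1809 ≡ 1 (mod 4), so quadratic reciprocity gives (263/1809) = (1809/263). Reduce: 1809 ≡ 231 (mod 263). Now have -(231/263).
Both 231 ≡ 3 and 263 ≡ 3 (mod 4), so reciprocity gives (231/263) = -(263/231). Reduce: 263 ≡ 32 (mod 231). Now have (32/231).
Factor out 2: 32 = 2^5. Since 231 ≡ 7 (mod 8), (2/231) = +1, and (2/231)^5 = +1. Now have (1/231).
(1/231) = 1. Collecting the sign factors: 1.
The Legendre symbol is 1, so x^2 ≡ -3881 (mod 7499) has solution.

yes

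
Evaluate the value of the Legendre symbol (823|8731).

(823|8731)
  = -(8731|823)    [QR: both ≡ 3 mod 4, sign flips]
  = -(501|823)    [8731 ≡ 501 mod 823]
  = -(823|501)    [QR: 501 ≡ 1 mod 4, sign kept]
  = -(322|501)    [823 ≡ 322 mod 501]
  = (161|501)    [501 ≡ 5 mod 8 ⇒ (2|501) = -1]
  = (501|161)    [QR: 161 ≡ 1 mod 4, sign kept]
  = (18|161)    [501 ≡ 18 mod 161]
  = (9|161)    [161 ≡ 1 mod 8 ⇒ (2|161) = +1]
  = (161|9)    [QR: 9 ≡ 1 mod 4, sign kept]
  = (8|9)    [161 ≡ 8 mod 9]
  = (1|9)    [9 ≡ 1 mod 8 ⇒ (2|9)^3 = +1]
  = 1    [(1|9) = 1]

1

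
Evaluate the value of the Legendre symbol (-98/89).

1

(-98/89)
  = (80/89)    [-98 ≡ 80 mod 89]
  = (5/89)    [89 ≡ 1 mod 8 ⇒ (2/89)^4 = +1]
  = (89/5)    [QR: 5 ≡ 1 mod 4, sign kept]
  = (4/5)    [89 ≡ 4 mod 5]
  = (1/5)    [5 ≡ 5 mod 8 ⇒ (2/5)^2 = +1]
  = 1    [(1/5) = 1]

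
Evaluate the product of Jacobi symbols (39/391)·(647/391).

-1

By multiplicativity, (39·647/391) = (39/391)·(647/391).
First factor (39/391):
Both 39 ≡ 3 and 391 ≡ 3 (mod 4), so reciprocity gives (39/391) = -(391/39). Reduce: 391 ≡ 1 (mod 39). Now have -(1/39).
(1/39) = 1. Collecting the sign factors: -1.
Second factor (647/391):
Reduce the numerator: 647 ≡ 256 (mod 391), so (647/391) = (256/391).
Factor out 2: 256 = 2^8. Since 391 ≡ 7 (mod 8), (2/391) = +1, and (2/391)^8 = +1. Now have (1/391).
(1/391) = 1. Collecting the sign factors: 1.
Product: (-1)·(1) = -1.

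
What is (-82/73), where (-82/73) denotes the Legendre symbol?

(-82/73)
  = (82/73)    [73 ≡ 1 mod 4 ⇒ (-1/73) = +1]
  = (9/73)    [82 ≡ 9 mod 73]
  = (73/9)    [QR: 9 ≡ 1 mod 4, sign kept]
  = (1/9)    [73 ≡ 1 mod 9]
  = 1    [(1/9) = 1]

1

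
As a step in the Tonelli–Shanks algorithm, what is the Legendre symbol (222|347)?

1

Factor out 2: 222 = 2·111. Since 347 ≡ 3 (mod 8), (2|347) = -1. Now have -(111|347).
Both 111 ≡ 3 and 347 ≡ 3 (mod 4), so reciprocity gives (111|347) = -(347|111). Reduce: 347 ≡ 14 (mod 111). Now have (14|111).
Factor out 2: 14 = 2·7. Since 111 ≡ 7 (mod 8), (2|111) = +1. Now have (7|111).
Both 7 ≡ 3 and 111 ≡ 3 (mod 4), so reciprocity gives (7|111) = -(111|7). Reduce: 111 ≡ 6 (mod 7). Now have -(6|7).
Factor out 2: 6 = 2·3. Since 7 ≡ 7 (mod 8), (2|7) = +1. Now have -(3|7).
Both 3 ≡ 3 and 7 ≡ 3 (mod 4), so reciprocity gives (3|7) = -(7|3). Reduce: 7 ≡ 1 (mod 3). Now have (1|3).
(1|3) = 1. Collecting the sign factors: 1.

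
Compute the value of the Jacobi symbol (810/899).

Factor out 2: 810 = 2·405. Since 899 ≡ 3 (mod 8), (2/899) = -1. Now have -(405/899).
405 ≡ 1 (mod 4), so quadratic reciprocity gives (405/899) = (899/405). Reduce: 899 ≡ 89 (mod 405). Now have -(89/405).
89 ≡ 1 (mod 4), so quadratic reciprocity gives (89/405) = (405/89). Reduce: 405 ≡ 49 (mod 89). Now have -(49/89).
49 ≡ 1 (mod 4), so quadratic reciprocity gives (49/89) = (89/49). Reduce: 89 ≡ 40 (mod 49). Now have -(40/49).
Factor out 2: 40 = 2^3·5. Since 49 ≡ 1 (mod 8), (2/49) = +1, and (2/49)^3 = +1. Now have -(5/49).
5 ≡ 1 (mod 4), so quadratic reciprocity gives (5/49) = (49/5). Reduce: 49 ≡ 4 (mod 5). Now have -(4/5).
Factor out 2: 4 = 2^2. Since 5 ≡ 5 (mod 8), (2/5) = -1, and (2/5)^2 = +1. Now have -(1/5).
(1/5) = 1. Collecting the sign factors: -1.

-1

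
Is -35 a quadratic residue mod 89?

(-35/89)
  = (35/89)    [89 ≡ 1 mod 4 ⇒ (-1/89) = +1]
  = (89/35)    [QR: 89 ≡ 1 mod 4, sign kept]
  = (19/35)    [89 ≡ 19 mod 35]
  = -(35/19)    [QR: both ≡ 3 mod 4, sign flips]
  = -(16/19)    [35 ≡ 16 mod 19]
  = -(1/19)    [19 ≡ 3 mod 8 ⇒ (2/19)^4 = +1]
  = -1    [(1/19) = 1]
The Legendre symbol is -1, so x^2 ≡ -35 (mod 89) has no solution.

no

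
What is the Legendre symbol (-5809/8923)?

-1

(-5809/8923)
  = (3114/8923)    [-5809 ≡ 3114 mod 8923]
  = -(1557/8923)    [8923 ≡ 3 mod 8 ⇒ (2/8923) = -1]
  = -(8923/1557)    [QR: 1557 ≡ 1 mod 4, sign kept]
  = -(1138/1557)    [8923 ≡ 1138 mod 1557]
  = (569/1557)    [1557 ≡ 5 mod 8 ⇒ (2/1557) = -1]
  = (1557/569)    [QR: 569 ≡ 1 mod 4, sign kept]
  = (419/569)    [1557 ≡ 419 mod 569]
  = (569/419)    [QR: 569 ≡ 1 mod 4, sign kept]
  = (150/419)    [569 ≡ 150 mod 419]
  = -(75/419)    [419 ≡ 3 mod 8 ⇒ (2/419) = -1]
  = (419/75)    [QR: both ≡ 3 mod 4, sign flips]
  = (44/75)    [419 ≡ 44 mod 75]
  = (11/75)    [75 ≡ 3 mod 8 ⇒ (2/75)^2 = +1]
  = -(75/11)    [QR: both ≡ 3 mod 4, sign flips]
  = -(9/11)    [75 ≡ 9 mod 11]
  = -(11/9)    [QR: 9 ≡ 1 mod 4, sign kept]
  = -(2/9)    [11 ≡ 2 mod 9]
  = -(1/9)    [9 ≡ 1 mod 8 ⇒ (2/9) = +1]
  = -1    [(1/9) = 1]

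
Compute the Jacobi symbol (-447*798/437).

By multiplicativity, (-447·798/437) = (-447/437)·(798/437).
First factor (-447/437):
(-447/437)
  = (447/437)    [437 ≡ 1 mod 4 ⇒ (-1/437) = +1]
  = (10/437)    [447 ≡ 10 mod 437]
  = -(5/437)    [437 ≡ 5 mod 8 ⇒ (2/437) = -1]
  = -(437/5)    [QR: 5 ≡ 1 mod 4, sign kept]
  = -(2/5)    [437 ≡ 2 mod 5]
  = (1/5)    [5 ≡ 5 mod 8 ⇒ (2/5) = -1]
  = 1    [(1/5) = 1]
Second factor (798/437):
(798/437)
  = (361/437)    [798 ≡ 361 mod 437]
  = (437/361)    [QR: 361 ≡ 1 mod 4, sign kept]
  = (76/361)    [437 ≡ 76 mod 361]
  = (19/361)    [361 ≡ 1 mod 8 ⇒ (2/361)^2 = +1]
  = (361/19)    [QR: 361 ≡ 1 mod 4, sign kept]
  = (0/19)    [361 ≡ 0 mod 19]
  = 0    [numerator 0, gcd > 1]
Product: (1)·(0) = 0.

0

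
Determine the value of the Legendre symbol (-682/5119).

-1

(-682/5119)
  = (4437/5119)    [-682 ≡ 4437 mod 5119]
  = (5119/4437)    [QR: 4437 ≡ 1 mod 4, sign kept]
  = (682/4437)    [5119 ≡ 682 mod 4437]
  = -(341/4437)    [4437 ≡ 5 mod 8 ⇒ (2/4437) = -1]
  = -(4437/341)    [QR: 341 ≡ 1 mod 4, sign kept]
  = -(4/341)    [4437 ≡ 4 mod 341]
  = -(1/341)    [341 ≡ 5 mod 8 ⇒ (2/341)^2 = +1]
  = -1    [(1/341) = 1]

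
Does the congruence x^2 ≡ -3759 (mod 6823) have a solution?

(-3759|6823)
  = -(3759|6823)    [6823 ≡ 3 mod 4 ⇒ (-1|6823) = -1]
  = (6823|3759)    [QR: both ≡ 3 mod 4, sign flips]
  = (3064|3759)    [6823 ≡ 3064 mod 3759]
  = (383|3759)    [3759 ≡ 7 mod 8 ⇒ (2|3759)^3 = +1]
  = -(3759|383)    [QR: both ≡ 3 mod 4, sign flips]
  = -(312|383)    [3759 ≡ 312 mod 383]
  = -(39|383)    [383 ≡ 7 mod 8 ⇒ (2|383)^3 = +1]
  = (383|39)    [QR: both ≡ 3 mod 4, sign flips]
  = (32|39)    [383 ≡ 32 mod 39]
  = (1|39)    [39 ≡ 7 mod 8 ⇒ (2|39)^5 = +1]
  = 1    [(1|39) = 1]
(-3759|6823) = 1, and 6823 is prime, so -3759 is a quadratic residue mod 6823.

yes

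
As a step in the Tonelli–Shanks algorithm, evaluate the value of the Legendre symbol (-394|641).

(-394|641)
  = (247|641)    [-394 ≡ 247 mod 641]
  = (641|247)    [QR: 641 ≡ 1 mod 4, sign kept]
  = (147|247)    [641 ≡ 147 mod 247]
  = -(247|147)    [QR: both ≡ 3 mod 4, sign flips]
  = -(100|147)    [247 ≡ 100 mod 147]
  = -(25|147)    [147 ≡ 3 mod 8 ⇒ (2|147)^2 = +1]
  = -(147|25)    [QR: 25 ≡ 1 mod 4, sign kept]
  = -(22|25)    [147 ≡ 22 mod 25]
  = -(11|25)    [25 ≡ 1 mod 8 ⇒ (2|25) = +1]
  = -(25|11)    [QR: 25 ≡ 1 mod 4, sign kept]
  = -(3|11)    [25 ≡ 3 mod 11]
  = (11|3)    [QR: both ≡ 3 mod 4, sign flips]
  = (2|3)    [11 ≡ 2 mod 3]
  = -(1|3)    [3 ≡ 3 mod 8 ⇒ (2|3) = -1]
  = -1    [(1|3) = 1]

-1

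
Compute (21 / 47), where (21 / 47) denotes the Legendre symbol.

(21 / 47)
  = (47 / 21)    [QR: 21 ≡ 1 mod 4, sign kept]
  = (5 / 21)    [47 ≡ 5 mod 21]
  = (21 / 5)    [QR: 5 ≡ 1 mod 4, sign kept]
  = (1 / 5)    [21 ≡ 1 mod 5]
  = 1    [(1 / 5) = 1]

1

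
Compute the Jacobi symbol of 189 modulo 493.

-1

(189|493)
  = (493|189)    [QR: 189 ≡ 1 mod 4, sign kept]
  = (115|189)    [493 ≡ 115 mod 189]
  = (189|115)    [QR: 189 ≡ 1 mod 4, sign kept]
  = (74|115)    [189 ≡ 74 mod 115]
  = -(37|115)    [115 ≡ 3 mod 8 ⇒ (2|115) = -1]
  = -(115|37)    [QR: 37 ≡ 1 mod 4, sign kept]
  = -(4|37)    [115 ≡ 4 mod 37]
  = -(1|37)    [37 ≡ 5 mod 8 ⇒ (2|37)^2 = +1]
  = -1    [(1|37) = 1]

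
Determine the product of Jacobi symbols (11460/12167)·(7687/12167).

-1

By multiplicativity, (11460·7687/12167) = (11460/12167)·(7687/12167).
First factor (11460/12167):
Factor out 2: 11460 = 2^2·2865. Since 12167 ≡ 7 (mod 8), (2/12167) = +1, and (2/12167)^2 = +1. Now have (2865/12167).
2865 ≡ 1 (mod 4), so quadratic reciprocity gives (2865/12167) = (12167/2865). Reduce: 12167 ≡ 707 (mod 2865). Now have (707/2865).
2865 ≡ 1 (mod 4), so quadratic reciprocity gives (707/2865) = (2865/707). Reduce: 2865 ≡ 37 (mod 707). Now have (37/707).
37 ≡ 1 (mod 4), so quadratic reciprocity gives (37/707) = (707/37). Reduce: 707 ≡ 4 (mod 37). Now have (4/37).
Factor out 2: 4 = 2^2. Since 37 ≡ 5 (mod 8), (2/37) = -1, and (2/37)^2 = +1. Now have (1/37).
(1/37) = 1. Collecting the sign factors: 1.
Second factor (7687/12167):
Both 7687 ≡ 3 and 12167 ≡ 3 (mod 4), so reciprocity gives (7687/12167) = -(12167/7687). Reduce: 12167 ≡ 4480 (mod 7687). Now have -(4480/7687).
Factor out 2: 4480 = 2^7·35. Since 7687 ≡ 7 (mod 8), (2/7687) = +1, and (2/7687)^7 = +1. Now have -(35/7687).
Both 35 ≡ 3 and 7687 ≡ 3 (mod 4), so reciprocity gives (35/7687) = -(7687/35). Reduce: 7687 ≡ 22 (mod 35). Now have (22/35).
Factor out 2: 22 = 2·11. Since 35 ≡ 3 (mod 8), (2/35) = -1. Now have -(11/35).
Both 11 ≡ 3 and 35 ≡ 3 (mod 4), so reciprocity gives (11/35) = -(35/11). Reduce: 35 ≡ 2 (mod 11). Now have (2/11).
Factor out 2: 2 = 2. Since 11 ≡ 3 (mod 8), (2/11) = -1. Now have -(1/11).
(1/11) = 1. Collecting the sign factors: -1.
Product: (1)·(-1) = -1.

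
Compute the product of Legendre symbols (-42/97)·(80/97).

1

By multiplicativity, (-42·80/97) = (-42/97)·(80/97).
First factor (-42/97):
(-42/97)
  = (42/97)    [97 ≡ 1 mod 4 ⇒ (-1/97) = +1]
  = (21/97)    [97 ≡ 1 mod 8 ⇒ (2/97) = +1]
  = (97/21)    [QR: 21 ≡ 1 mod 4, sign kept]
  = (13/21)    [97 ≡ 13 mod 21]
  = (21/13)    [QR: 13 ≡ 1 mod 4, sign kept]
  = (8/13)    [21 ≡ 8 mod 13]
  = -(1/13)    [13 ≡ 5 mod 8 ⇒ (2/13)^3 = -1]
  = -1    [(1/13) = 1]
Second factor (80/97):
(80/97)
  = (5/97)    [97 ≡ 1 mod 8 ⇒ (2/97)^4 = +1]
  = (97/5)    [QR: 5 ≡ 1 mod 4, sign kept]
  = (2/5)    [97 ≡ 2 mod 5]
  = -(1/5)    [5 ≡ 5 mod 8 ⇒ (2/5) = -1]
  = -1    [(1/5) = 1]
Product: (-1)·(-1) = 1.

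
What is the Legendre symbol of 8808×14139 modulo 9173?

-1

By multiplicativity, (8808·14139 / 9173) = (8808 / 9173)·(14139 / 9173).
First factor (8808 / 9173):
(8808 / 9173)
  = -(1101 / 9173)    [9173 ≡ 5 mod 8 ⇒ (2 / 9173)^3 = -1]
  = -(9173 / 1101)    [QR: 1101 ≡ 1 mod 4, sign kept]
  = -(365 / 1101)    [9173 ≡ 365 mod 1101]
  = -(1101 / 365)    [QR: 365 ≡ 1 mod 4, sign kept]
  = -(6 / 365)    [1101 ≡ 6 mod 365]
  = (3 / 365)    [365 ≡ 5 mod 8 ⇒ (2 / 365) = -1]
  = (365 / 3)    [QR: 365 ≡ 1 mod 4, sign kept]
  = (2 / 3)    [365 ≡ 2 mod 3]
  = -(1 / 3)    [3 ≡ 3 mod 8 ⇒ (2 / 3) = -1]
  = -1    [(1 / 3) = 1]
Second factor (14139 / 9173):
(14139 / 9173)
  = (4966 / 9173)    [14139 ≡ 4966 mod 9173]
  = -(2483 / 9173)    [9173 ≡ 5 mod 8 ⇒ (2 / 9173) = -1]
  = -(9173 / 2483)    [QR: 9173 ≡ 1 mod 4, sign kept]
  = -(1724 / 2483)    [9173 ≡ 1724 mod 2483]
  = -(431 / 2483)    [2483 ≡ 3 mod 8 ⇒ (2 / 2483)^2 = +1]
  = (2483 / 431)    [QR: both ≡ 3 mod 4, sign flips]
  = (328 / 431)    [2483 ≡ 328 mod 431]
  = (41 / 431)    [431 ≡ 7 mod 8 ⇒ (2 / 431)^3 = +1]
  = (431 / 41)    [QR: 41 ≡ 1 mod 4, sign kept]
  = (21 / 41)    [431 ≡ 21 mod 41]
  = (41 / 21)    [QR: 21 ≡ 1 mod 4, sign kept]
  = (20 / 21)    [41 ≡ 20 mod 21]
  = (5 / 21)    [21 ≡ 5 mod 8 ⇒ (2 / 21)^2 = +1]
  = (21 / 5)    [QR: 5 ≡ 1 mod 4, sign kept]
  = (1 / 5)    [21 ≡ 1 mod 5]
  = 1    [(1 / 5) = 1]
Product: (-1)·(1) = -1.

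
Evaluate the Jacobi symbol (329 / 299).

-1

Reduce the numerator: 329 ≡ 30 (mod 299), so (329 / 299) = (30 / 299).
Factor out 2: 30 = 2·15. Since 299 ≡ 3 (mod 8), (2 / 299) = -1. Now have -(15 / 299).
Both 15 ≡ 3 and 299 ≡ 3 (mod 4), so reciprocity gives (15 / 299) = -(299 / 15). Reduce: 299 ≡ 14 (mod 15). Now have (14 / 15).
Factor out 2: 14 = 2·7. Since 15 ≡ 7 (mod 8), (2 / 15) = +1. Now have (7 / 15).
Both 7 ≡ 3 and 15 ≡ 3 (mod 4), so reciprocity gives (7 / 15) = -(15 / 7). Reduce: 15 ≡ 1 (mod 7). Now have -(1 / 7).
(1 / 7) = 1. Collecting the sign factors: -1.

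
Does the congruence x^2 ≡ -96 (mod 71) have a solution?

no

(-96/71)
  = -(96/71)    [71 ≡ 3 mod 4 ⇒ (-1/71) = -1]
  = -(25/71)    [96 ≡ 25 mod 71]
  = -(71/25)    [QR: 25 ≡ 1 mod 4, sign kept]
  = -(21/25)    [71 ≡ 21 mod 25]
  = -(25/21)    [QR: 21 ≡ 1 mod 4, sign kept]
  = -(4/21)    [25 ≡ 4 mod 21]
  = -(1/21)    [21 ≡ 5 mod 8 ⇒ (2/21)^2 = +1]
  = -1    [(1/21) = 1]
The Legendre symbol is -1, so x^2 ≡ -96 (mod 71) has no solution.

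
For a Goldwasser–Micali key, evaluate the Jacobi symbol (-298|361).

Reduce the numerator: -298 ≡ 63 (mod 361), so (-298|361) = (63|361).
361 ≡ 1 (mod 4), so quadratic reciprocity gives (63|361) = (361|63). Reduce: 361 ≡ 46 (mod 63). Now have (46|63).
Factor out 2: 46 = 2·23. Since 63 ≡ 7 (mod 8), (2|63) = +1. Now have (23|63).
Both 23 ≡ 3 and 63 ≡ 3 (mod 4), so reciprocity gives (23|63) = -(63|23). Reduce: 63 ≡ 17 (mod 23). Now have -(17|23).
17 ≡ 1 (mod 4), so quadratic reciprocity gives (17|23) = (23|17). Reduce: 23 ≡ 6 (mod 17). Now have -(6|17).
Factor out 2: 6 = 2·3. Since 17 ≡ 1 (mod 8), (2|17) = +1. Now have -(3|17).
17 ≡ 1 (mod 4), so quadratic reciprocity gives (3|17) = (17|3). Reduce: 17 ≡ 2 (mod 3). Now have -(2|3).
Factor out 2: 2 = 2. Since 3 ≡ 3 (mod 8), (2|3) = -1. Now have (1|3).
(1|3) = 1. Collecting the sign factors: 1.

1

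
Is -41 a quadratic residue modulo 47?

yes

Reduce the numerator: -41 ≡ 6 (mod 47), so (-41/47) = (6/47).
Factor out 2: 6 = 2·3. Since 47 ≡ 7 (mod 8), (2/47) = +1. Now have (3/47).
Both 3 ≡ 3 and 47 ≡ 3 (mod 4), so reciprocity gives (3/47) = -(47/3). Reduce: 47 ≡ 2 (mod 3). Now have -(2/3).
Factor out 2: 2 = 2. Since 3 ≡ 3 (mod 8), (2/3) = -1. Now have (1/3).
(1/3) = 1. Collecting the sign factors: 1.
(-41/47) = 1, and 47 is prime, so -41 is a quadratic residue mod 47.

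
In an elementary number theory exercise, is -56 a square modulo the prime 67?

no

Pull out -1: (-56/67) = (-1/67)·(56/67). Since 67 ≡ 3 (mod 4), (-1/67) = -1. Now have -(56/67).
Factor out 2: 56 = 2^3·7. Since 67 ≡ 3 (mod 8), (2/67) = -1, and (2/67)^3 = -1. Now have (7/67).
Both 7 ≡ 3 and 67 ≡ 3 (mod 4), so reciprocity gives (7/67) = -(67/7). Reduce: 67 ≡ 4 (mod 7). Now have -(4/7).
Factor out 2: 4 = 2^2. Since 7 ≡ 7 (mod 8), (2/7) = +1, and (2/7)^2 = +1. Now have -(1/7).
(1/7) = 1. Collecting the sign factors: -1.
The Legendre symbol is -1, so x^2 ≡ -56 (mod 67) has no solution.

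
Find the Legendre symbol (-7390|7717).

1

Pull out -1: (-7390|7717) = (-1|7717)·(7390|7717). Since 7717 ≡ 1 (mod 4), (-1|7717) = +1. Now have (7390|7717).
Factor out 2: 7390 = 2·3695. Since 7717 ≡ 5 (mod 8), (2|7717) = -1. Now have -(3695|7717).
7717 ≡ 1 (mod 4), so quadratic reciprocity gives (3695|7717) = (7717|3695). Reduce: 7717 ≡ 327 (mod 3695). Now have -(327|3695).
Both 327 ≡ 3 and 3695 ≡ 3 (mod 4), so reciprocity gives (327|3695) = -(3695|327). Reduce: 3695 ≡ 98 (mod 327). Now have (98|327).
Factor out 2: 98 = 2·49. Since 327 ≡ 7 (mod 8), (2|327) = +1. Now have (49|327).
49 ≡ 1 (mod 4), so quadratic reciprocity gives (49|327) = (327|49). Reduce: 327 ≡ 33 (mod 49). Now have (33|49).
33 ≡ 1 (mod 4), so quadratic reciprocity gives (33|49) = (49|33). Reduce: 49 ≡ 16 (mod 33). Now have (16|33).
Factor out 2: 16 = 2^4. Since 33 ≡ 1 (mod 8), (2|33) = +1, and (2|33)^4 = +1. Now have (1|33).
(1|33) = 1. Collecting the sign factors: 1.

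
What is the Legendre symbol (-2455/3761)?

(-2455/3761)
  = (1306/3761)    [-2455 ≡ 1306 mod 3761]
  = (653/3761)    [3761 ≡ 1 mod 8 ⇒ (2/3761) = +1]
  = (3761/653)    [QR: 653 ≡ 1 mod 4, sign kept]
  = (496/653)    [3761 ≡ 496 mod 653]
  = (31/653)    [653 ≡ 5 mod 8 ⇒ (2/653)^4 = +1]
  = (653/31)    [QR: 653 ≡ 1 mod 4, sign kept]
  = (2/31)    [653 ≡ 2 mod 31]
  = (1/31)    [31 ≡ 7 mod 8 ⇒ (2/31) = +1]
  = 1    [(1/31) = 1]

1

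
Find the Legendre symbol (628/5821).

(628/5821)
  = (157/5821)    [5821 ≡ 5 mod 8 ⇒ (2/5821)^2 = +1]
  = (5821/157)    [QR: 157 ≡ 1 mod 4, sign kept]
  = (12/157)    [5821 ≡ 12 mod 157]
  = (3/157)    [157 ≡ 5 mod 8 ⇒ (2/157)^2 = +1]
  = (157/3)    [QR: 157 ≡ 1 mod 4, sign kept]
  = (1/3)    [157 ≡ 1 mod 3]
  = 1    [(1/3) = 1]

1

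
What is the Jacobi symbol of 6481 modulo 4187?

-1

Reduce the numerator: 6481 ≡ 2294 (mod 4187), so (6481 / 4187) = (2294 / 4187).
Factor out 2: 2294 = 2·1147. Since 4187 ≡ 3 (mod 8), (2 / 4187) = -1. Now have -(1147 / 4187).
Both 1147 ≡ 3 and 4187 ≡ 3 (mod 4), so reciprocity gives (1147 / 4187) = -(4187 / 1147). Reduce: 4187 ≡ 746 (mod 1147). Now have (746 / 1147).
Factor out 2: 746 = 2·373. Since 1147 ≡ 3 (mod 8), (2 / 1147) = -1. Now have -(373 / 1147).
373 ≡ 1 (mod 4), so quadratic reciprocity gives (373 / 1147) = (1147 / 373). Reduce: 1147 ≡ 28 (mod 373). Now have -(28 / 373).
Factor out 2: 28 = 2^2·7. Since 373 ≡ 5 (mod 8), (2 / 373) = -1, and (2 / 373)^2 = +1. Now have -(7 / 373).
373 ≡ 1 (mod 4), so quadratic reciprocity gives (7 / 373) = (373 / 7). Reduce: 373 ≡ 2 (mod 7). Now have -(2 / 7).
Factor out 2: 2 = 2. Since 7 ≡ 7 (mod 8), (2 / 7) = +1. Now have -(1 / 7).
(1 / 7) = 1. Collecting the sign factors: -1.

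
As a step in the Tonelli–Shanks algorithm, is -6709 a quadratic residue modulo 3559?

no

Pull out -1: (-6709|3559) = (-1|3559)·(6709|3559). Since 3559 ≡ 3 (mod 4), (-1|3559) = -1. Now have -(6709|3559).
Reduce the numerator: 6709 ≡ 3150 (mod 3559), so (6709|3559) = (3150|3559).
Factor out 2: 3150 = 2·1575. Since 3559 ≡ 7 (mod 8), (2|3559) = +1. Now have -(1575|3559).
Both 1575 ≡ 3 and 3559 ≡ 3 (mod 4), so reciprocity gives (1575|3559) = -(3559|1575). Reduce: 3559 ≡ 409 (mod 1575). Now have (409|1575).
409 ≡ 1 (mod 4), so quadratic reciprocity gives (409|1575) = (1575|409). Reduce: 1575 ≡ 348 (mod 409). Now have (348|409).
Factor out 2: 348 = 2^2·87. Since 409 ≡ 1 (mod 8), (2|409) = +1, and (2|409)^2 = +1. Now have (87|409).
409 ≡ 1 (mod 4), so quadratic reciprocity gives (87|409) = (409|87). Reduce: 409 ≡ 61 (mod 87). Now have (61|87).
61 ≡ 1 (mod 4), so quadratic reciprocity gives (61|87) = (87|61). Reduce: 87 ≡ 26 (mod 61). Now have (26|61).
Factor out 2: 26 = 2·13. Since 61 ≡ 5 (mod 8), (2|61) = -1. Now have -(13|61).
13 ≡ 1 (mod 4), so quadratic reciprocity gives (13|61) = (61|13). Reduce: 61 ≡ 9 (mod 13). Now have -(9|13).
9 ≡ 1 (mod 4), so quadratic reciprocity gives (9|13) = (13|9). Reduce: 13 ≡ 4 (mod 9). Now have -(4|9).
Factor out 2: 4 = 2^2. Since 9 ≡ 1 (mod 8), (2|9) = +1, and (2|9)^2 = +1. Now have -(1|9).
(1|9) = 1. Collecting the sign factors: -1.
(-6709|3559) = -1, and 3559 is prime, so -6709 is not a quadratic residue mod 3559.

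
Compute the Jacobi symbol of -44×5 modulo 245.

0

By multiplicativity, (-44·5/245) = (-44/245)·(5/245).
First factor (-44/245):
(-44/245)
  = (201/245)    [-44 ≡ 201 mod 245]
  = (245/201)    [QR: 201 ≡ 1 mod 4, sign kept]
  = (44/201)    [245 ≡ 44 mod 201]
  = (11/201)    [201 ≡ 1 mod 8 ⇒ (2/201)^2 = +1]
  = (201/11)    [QR: 201 ≡ 1 mod 4, sign kept]
  = (3/11)    [201 ≡ 3 mod 11]
  = -(11/3)    [QR: both ≡ 3 mod 4, sign flips]
  = -(2/3)    [11 ≡ 2 mod 3]
  = (1/3)    [3 ≡ 3 mod 8 ⇒ (2/3) = -1]
  = 1    [(1/3) = 1]
Second factor (5/245):
(5/245)
  = (245/5)    [QR: 5 ≡ 1 mod 4, sign kept]
  = (0/5)    [245 ≡ 0 mod 5]
  = 0    [numerator 0, gcd > 1]
Product: (1)·(0) = 0.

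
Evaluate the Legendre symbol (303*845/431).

-1

By multiplicativity, (303·845/431) = (303/431)·(845/431).
First factor (303/431):
Both 303 ≡ 3 and 431 ≡ 3 (mod 4), so reciprocity gives (303/431) = -(431/303). Reduce: 431 ≡ 128 (mod 303). Now have -(128/303).
Factor out 2: 128 = 2^7. Since 303 ≡ 7 (mod 8), (2/303) = +1, and (2/303)^7 = +1. Now have -(1/303).
(1/303) = 1. Collecting the sign factors: -1.
Second factor (845/431):
Reduce the numerator: 845 ≡ 414 (mod 431), so (845/431) = (414/431).
Factor out 2: 414 = 2·207. Since 431 ≡ 7 (mod 8), (2/431) = +1. Now have (207/431).
Both 207 ≡ 3 and 431 ≡ 3 (mod 4), so reciprocity gives (207/431) = -(431/207). Reduce: 431 ≡ 17 (mod 207). Now have -(17/207).
17 ≡ 1 (mod 4), so quadratic reciprocity gives (17/207) = (207/17). Reduce: 207 ≡ 3 (mod 17). Now have -(3/17).
17 ≡ 1 (mod 4), so quadratic reciprocity gives (3/17) = (17/3). Reduce: 17 ≡ 2 (mod 3). Now have -(2/3).
Factor out 2: 2 = 2. Since 3 ≡ 3 (mod 8), (2/3) = -1. Now have (1/3).
(1/3) = 1. Collecting the sign factors: 1.
Product: (-1)·(1) = -1.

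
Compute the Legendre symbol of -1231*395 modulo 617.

1

By multiplicativity, (-1231·395/617) = (-1231/617)·(395/617).
First factor (-1231/617):
(-1231/617)
  = (3/617)    [-1231 ≡ 3 mod 617]
  = (617/3)    [QR: 617 ≡ 1 mod 4, sign kept]
  = (2/3)    [617 ≡ 2 mod 3]
  = -(1/3)    [3 ≡ 3 mod 8 ⇒ (2/3) = -1]
  = -1    [(1/3) = 1]
Second factor (395/617):
(395/617)
  = (617/395)    [QR: 617 ≡ 1 mod 4, sign kept]
  = (222/395)    [617 ≡ 222 mod 395]
  = -(111/395)    [395 ≡ 3 mod 8 ⇒ (2/395) = -1]
  = (395/111)    [QR: both ≡ 3 mod 4, sign flips]
  = (62/111)    [395 ≡ 62 mod 111]
  = (31/111)    [111 ≡ 7 mod 8 ⇒ (2/111) = +1]
  = -(111/31)    [QR: both ≡ 3 mod 4, sign flips]
  = -(18/31)    [111 ≡ 18 mod 31]
  = -(9/31)    [31 ≡ 7 mod 8 ⇒ (2/31) = +1]
  = -(31/9)    [QR: 9 ≡ 1 mod 4, sign kept]
  = -(4/9)    [31 ≡ 4 mod 9]
  = -(1/9)    [9 ≡ 1 mod 8 ⇒ (2/9)^2 = +1]
  = -1    [(1/9) = 1]
Product: (-1)·(-1) = 1.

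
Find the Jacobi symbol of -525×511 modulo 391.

-1

By multiplicativity, (-525·511|391) = (-525|391)·(511|391).
First factor (-525|391):
Pull out -1: (-525|391) = (-1|391)·(525|391). Since 391 ≡ 3 (mod 4), (-1|391) = -1. Now have -(525|391).
Reduce the numerator: 525 ≡ 134 (mod 391), so (525|391) = (134|391).
Factor out 2: 134 = 2·67. Since 391 ≡ 7 (mod 8), (2|391) = +1. Now have -(67|391).
Both 67 ≡ 3 and 391 ≡ 3 (mod 4), so reciprocity gives (67|391) = -(391|67). Reduce: 391 ≡ 56 (mod 67). Now have (56|67).
Factor out 2: 56 = 2^3·7. Since 67 ≡ 3 (mod 8), (2|67) = -1, and (2|67)^3 = -1. Now have -(7|67).
Both 7 ≡ 3 and 67 ≡ 3 (mod 4), so reciprocity gives (7|67) = -(67|7). Reduce: 67 ≡ 4 (mod 7). Now have (4|7).
Factor out 2: 4 = 2^2. Since 7 ≡ 7 (mod 8), (2|7) = +1, and (2|7)^2 = +1. Now have (1|7).
(1|7) = 1. Collecting the sign factors: 1.
Second factor (511|391):
Reduce the numerator: 511 ≡ 120 (mod 391), so (511|391) = (120|391).
Factor out 2: 120 = 2^3·15. Since 391 ≡ 7 (mod 8), (2|391) = +1, and (2|391)^3 = +1. Now have (15|391).
Both 15 ≡ 3 and 391 ≡ 3 (mod 4), so reciprocity gives (15|391) = -(391|15). Reduce: 391 ≡ 1 (mod 15). Now have -(1|15).
(1|15) = 1. Collecting the sign factors: -1.
Product: (1)·(-1) = -1.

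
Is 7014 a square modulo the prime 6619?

Reduce the numerator: 7014 ≡ 395 (mod 6619), so (7014|6619) = (395|6619).
Both 395 ≡ 3 and 6619 ≡ 3 (mod 4), so reciprocity gives (395|6619) = -(6619|395). Reduce: 6619 ≡ 299 (mod 395). Now have -(299|395).
Both 299 ≡ 3 and 395 ≡ 3 (mod 4), so reciprocity gives (299|395) = -(395|299). Reduce: 395 ≡ 96 (mod 299). Now have (96|299).
Factor out 2: 96 = 2^5·3. Since 299 ≡ 3 (mod 8), (2|299) = -1, and (2|299)^5 = -1. Now have -(3|299).
Both 3 ≡ 3 and 299 ≡ 3 (mod 4), so reciprocity gives (3|299) = -(299|3). Reduce: 299 ≡ 2 (mod 3). Now have (2|3).
Factor out 2: 2 = 2. Since 3 ≡ 3 (mod 8), (2|3) = -1. Now have -(1|3).
(1|3) = 1. Collecting the sign factors: -1.
The Legendre symbol is -1, so x^2 ≡ 7014 (mod 6619) has no solution.

no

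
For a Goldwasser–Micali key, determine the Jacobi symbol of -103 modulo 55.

1

(-103/55)
  = -(103/55)    [55 ≡ 3 mod 4 ⇒ (-1/55) = -1]
  = -(48/55)    [103 ≡ 48 mod 55]
  = -(3/55)    [55 ≡ 7 mod 8 ⇒ (2/55)^4 = +1]
  = (55/3)    [QR: both ≡ 3 mod 4, sign flips]
  = (1/3)    [55 ≡ 1 mod 3]
  = 1    [(1/3) = 1]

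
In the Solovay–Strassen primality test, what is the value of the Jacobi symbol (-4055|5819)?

1

Pull out -1: (-4055|5819) = (-1|5819)·(4055|5819). Since 5819 ≡ 3 (mod 4), (-1|5819) = -1. Now have -(4055|5819).
Both 4055 ≡ 3 and 5819 ≡ 3 (mod 4), so reciprocity gives (4055|5819) = -(5819|4055). Reduce: 5819 ≡ 1764 (mod 4055). Now have (1764|4055).
Factor out 2: 1764 = 2^2·441. Since 4055 ≡ 7 (mod 8), (2|4055) = +1, and (2|4055)^2 = +1. Now have (441|4055).
441 ≡ 1 (mod 4), so quadratic reciprocity gives (441|4055) = (4055|441). Reduce: 4055 ≡ 86 (mod 441). Now have (86|441).
Factor out 2: 86 = 2·43. Since 441 ≡ 1 (mod 8), (2|441) = +1. Now have (43|441).
441 ≡ 1 (mod 4), so quadratic reciprocity gives (43|441) = (441|43). Reduce: 441 ≡ 11 (mod 43). Now have (11|43).
Both 11 ≡ 3 and 43 ≡ 3 (mod 4), so reciprocity gives (11|43) = -(43|11). Reduce: 43 ≡ 10 (mod 11). Now have -(10|11).
Factor out 2: 10 = 2·5. Since 11 ≡ 3 (mod 8), (2|11) = -1. Now have (5|11).
5 ≡ 1 (mod 4), so quadratic reciprocity gives (5|11) = (11|5). Reduce: 11 ≡ 1 (mod 5). Now have (1|5).
(1|5) = 1. Collecting the sign factors: 1.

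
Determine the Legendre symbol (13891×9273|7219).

1

By multiplicativity, (13891·9273|7219) = (13891|7219)·(9273|7219).
First factor (13891|7219):
(13891|7219)
  = (6672|7219)    [13891 ≡ 6672 mod 7219]
  = (417|7219)    [7219 ≡ 3 mod 8 ⇒ (2|7219)^4 = +1]
  = (7219|417)    [QR: 417 ≡ 1 mod 4, sign kept]
  = (130|417)    [7219 ≡ 130 mod 417]
  = (65|417)    [417 ≡ 1 mod 8 ⇒ (2|417) = +1]
  = (417|65)    [QR: 65 ≡ 1 mod 4, sign kept]
  = (27|65)    [417 ≡ 27 mod 65]
  = (65|27)    [QR: 65 ≡ 1 mod 4, sign kept]
  = (11|27)    [65 ≡ 11 mod 27]
  = -(27|11)    [QR: both ≡ 3 mod 4, sign flips]
  = -(5|11)    [27 ≡ 5 mod 11]
  = -(11|5)    [QR: 5 ≡ 1 mod 4, sign kept]
  = -(1|5)    [11 ≡ 1 mod 5]
  = -1    [(1|5) = 1]
Second factor (9273|7219):
(9273|7219)
  = (2054|7219)    [9273 ≡ 2054 mod 7219]
  = -(1027|7219)    [7219 ≡ 3 mod 8 ⇒ (2|7219) = -1]
  = (7219|1027)    [QR: both ≡ 3 mod 4, sign flips]
  = (30|1027)    [7219 ≡ 30 mod 1027]
  = -(15|1027)    [1027 ≡ 3 mod 8 ⇒ (2|1027) = -1]
  = (1027|15)    [QR: both ≡ 3 mod 4, sign flips]
  = (7|15)    [1027 ≡ 7 mod 15]
  = -(15|7)    [QR: both ≡ 3 mod 4, sign flips]
  = -(1|7)    [15 ≡ 1 mod 7]
  = -1    [(1|7) = 1]
Product: (-1)·(-1) = 1.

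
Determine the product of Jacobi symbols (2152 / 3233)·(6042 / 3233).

By multiplicativity, (2152·6042 / 3233) = (2152 / 3233)·(6042 / 3233).
First factor (2152 / 3233):
(2152 / 3233)
  = (269 / 3233)    [3233 ≡ 1 mod 8 ⇒ (2 / 3233)^3 = +1]
  = (3233 / 269)    [QR: 269 ≡ 1 mod 4, sign kept]
  = (5 / 269)    [3233 ≡ 5 mod 269]
  = (269 / 5)    [QR: 5 ≡ 1 mod 4, sign kept]
  = (4 / 5)    [269 ≡ 4 mod 5]
  = (1 / 5)    [5 ≡ 5 mod 8 ⇒ (2 / 5)^2 = +1]
  = 1    [(1 / 5) = 1]
Second factor (6042 / 3233):
(6042 / 3233)
  = (2809 / 3233)    [6042 ≡ 2809 mod 3233]
  = (3233 / 2809)    [QR: 2809 ≡ 1 mod 4, sign kept]
  = (424 / 2809)    [3233 ≡ 424 mod 2809]
  = (53 / 2809)    [2809 ≡ 1 mod 8 ⇒ (2 / 2809)^3 = +1]
  = (2809 / 53)    [QR: 53 ≡ 1 mod 4, sign kept]
  = (0 / 53)    [2809 ≡ 0 mod 53]
  = 0    [numerator 0, gcd > 1]
Product: (1)·(0) = 0.

0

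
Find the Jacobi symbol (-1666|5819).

Pull out -1: (-1666|5819) = (-1|5819)·(1666|5819). Since 5819 ≡ 3 (mod 4), (-1|5819) = -1. Now have -(1666|5819).
Factor out 2: 1666 = 2·833. Since 5819 ≡ 3 (mod 8), (2|5819) = -1. Now have (833|5819).
833 ≡ 1 (mod 4), so quadratic reciprocity gives (833|5819) = (5819|833). Reduce: 5819 ≡ 821 (mod 833). Now have (821|833).
821 ≡ 1 (mod 4), so quadratic reciprocity gives (821|833) = (833|821). Reduce: 833 ≡ 12 (mod 821). Now have (12|821).
Factor out 2: 12 = 2^2·3. Since 821 ≡ 5 (mod 8), (2|821) = -1, and (2|821)^2 = +1. Now have (3|821).
821 ≡ 1 (mod 4), so quadratic reciprocity gives (3|821) = (821|3). Reduce: 821 ≡ 2 (mod 3). Now have (2|3).
Factor out 2: 2 = 2. Since 3 ≡ 3 (mod 8), (2|3) = -1. Now have -(1|3).
(1|3) = 1. Collecting the sign factors: -1.

-1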